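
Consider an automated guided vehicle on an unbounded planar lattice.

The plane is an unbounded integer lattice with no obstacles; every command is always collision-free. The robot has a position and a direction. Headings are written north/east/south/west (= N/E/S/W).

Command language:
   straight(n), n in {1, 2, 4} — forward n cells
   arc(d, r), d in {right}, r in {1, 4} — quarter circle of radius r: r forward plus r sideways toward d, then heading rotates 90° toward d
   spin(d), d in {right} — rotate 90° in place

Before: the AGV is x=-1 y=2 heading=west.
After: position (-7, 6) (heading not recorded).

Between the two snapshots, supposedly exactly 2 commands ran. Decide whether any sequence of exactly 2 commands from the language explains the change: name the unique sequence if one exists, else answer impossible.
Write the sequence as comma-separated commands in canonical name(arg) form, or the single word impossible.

key: order matters: swapping straight(2) and arc(right, 4) lands elsewhere
start: x=-1 y=2 heading=west
t=1 straight(2) ⇒ x=-3 y=2 heading=west
t=2 arc(right, 4) ⇒ x=-7 y=6 heading=north
all 36 alternatives checked — unique.

straight(2), arc(right, 4)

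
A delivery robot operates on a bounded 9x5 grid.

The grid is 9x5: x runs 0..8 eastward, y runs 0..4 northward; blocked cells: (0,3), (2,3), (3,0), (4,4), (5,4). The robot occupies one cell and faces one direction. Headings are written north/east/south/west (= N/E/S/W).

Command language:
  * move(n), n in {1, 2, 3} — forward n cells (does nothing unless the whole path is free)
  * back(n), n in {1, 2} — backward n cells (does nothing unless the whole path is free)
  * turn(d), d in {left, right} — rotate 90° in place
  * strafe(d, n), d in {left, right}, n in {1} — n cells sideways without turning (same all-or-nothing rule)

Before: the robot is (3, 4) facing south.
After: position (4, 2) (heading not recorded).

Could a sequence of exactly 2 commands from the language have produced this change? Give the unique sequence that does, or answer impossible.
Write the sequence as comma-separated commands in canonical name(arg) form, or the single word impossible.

move(2), strafe(left, 1)

key: order matters: swapping move(2) and strafe(left, 1) lands elsewhere
start: (3, 4) facing south
step 1 (move(2)): (3, 2) facing south
step 2 (strafe(left, 1)): (4, 2) facing south
no other 2-command option fits: unique.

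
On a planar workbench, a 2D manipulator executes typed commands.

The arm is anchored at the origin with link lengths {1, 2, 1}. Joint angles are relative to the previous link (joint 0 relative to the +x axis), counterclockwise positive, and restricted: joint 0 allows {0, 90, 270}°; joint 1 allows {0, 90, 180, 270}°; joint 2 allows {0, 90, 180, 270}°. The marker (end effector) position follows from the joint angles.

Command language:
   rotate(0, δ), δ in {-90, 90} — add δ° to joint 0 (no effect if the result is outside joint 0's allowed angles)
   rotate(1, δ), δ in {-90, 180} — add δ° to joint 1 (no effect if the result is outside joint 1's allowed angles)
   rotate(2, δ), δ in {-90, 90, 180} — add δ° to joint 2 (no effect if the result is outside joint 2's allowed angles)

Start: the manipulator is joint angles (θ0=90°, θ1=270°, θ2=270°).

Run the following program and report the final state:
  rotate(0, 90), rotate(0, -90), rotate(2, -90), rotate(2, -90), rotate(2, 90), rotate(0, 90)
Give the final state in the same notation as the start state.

joint angles (θ0=90°, θ1=270°, θ2=180°)

from: joint angles (θ0=90°, θ1=270°, θ2=270°)
t=1 rotate(0, 90) ⇒ joint angles (θ0=90°, θ1=270°, θ2=270°)
t=2 rotate(0, -90) ⇒ joint angles (θ0=0°, θ1=270°, θ2=270°)
t=3 rotate(2, -90) ⇒ joint angles (θ0=0°, θ1=270°, θ2=180°)
t=4 rotate(2, -90) ⇒ joint angles (θ0=0°, θ1=270°, θ2=90°)
t=5 rotate(2, 90) ⇒ joint angles (θ0=0°, θ1=270°, θ2=180°)
t=6 rotate(0, 90) ⇒ joint angles (θ0=90°, θ1=270°, θ2=180°)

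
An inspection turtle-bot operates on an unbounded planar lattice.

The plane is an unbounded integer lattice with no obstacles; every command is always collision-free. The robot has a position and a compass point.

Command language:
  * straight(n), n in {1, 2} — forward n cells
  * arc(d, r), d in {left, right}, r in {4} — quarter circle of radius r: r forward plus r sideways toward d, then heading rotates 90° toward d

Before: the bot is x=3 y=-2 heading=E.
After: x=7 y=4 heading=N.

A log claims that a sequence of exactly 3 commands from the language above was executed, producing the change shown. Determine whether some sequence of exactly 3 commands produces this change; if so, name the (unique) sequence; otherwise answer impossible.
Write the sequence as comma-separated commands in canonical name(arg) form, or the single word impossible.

arc(left, 4), straight(1), straight(1)

key: position moved to (7,4) AND the heading swung to N — translation plus rotation needed
t0: x=3 y=-2 heading=E
[1] after arc(left, 4): x=7 y=2 heading=N
[2] after straight(1): x=7 y=3 heading=N
[3] after straight(1): x=7 y=4 heading=N
uniquely the one of 64 3-step routes that fits.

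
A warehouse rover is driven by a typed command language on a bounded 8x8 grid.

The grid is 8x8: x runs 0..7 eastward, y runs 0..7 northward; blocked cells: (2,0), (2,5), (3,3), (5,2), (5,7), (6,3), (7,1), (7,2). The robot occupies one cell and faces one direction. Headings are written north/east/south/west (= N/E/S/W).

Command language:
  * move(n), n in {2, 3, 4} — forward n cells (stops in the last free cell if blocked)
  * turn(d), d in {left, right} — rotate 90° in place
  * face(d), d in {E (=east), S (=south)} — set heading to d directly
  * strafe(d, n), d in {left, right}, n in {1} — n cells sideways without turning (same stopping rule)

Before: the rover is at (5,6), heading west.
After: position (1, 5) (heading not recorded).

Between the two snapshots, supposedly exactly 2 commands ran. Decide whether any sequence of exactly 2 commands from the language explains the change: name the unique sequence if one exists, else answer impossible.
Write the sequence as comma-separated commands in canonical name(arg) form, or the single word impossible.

key: running strafe(left, 1) before move(4) would end elsewhere — order is forced
start: at (5,6), heading west
t=1 move(4) ⇒ at (1,6), heading west
t=2 strafe(left, 1) ⇒ at (1,5), heading west
no other 2-command option fits: unique.

move(4), strafe(left, 1)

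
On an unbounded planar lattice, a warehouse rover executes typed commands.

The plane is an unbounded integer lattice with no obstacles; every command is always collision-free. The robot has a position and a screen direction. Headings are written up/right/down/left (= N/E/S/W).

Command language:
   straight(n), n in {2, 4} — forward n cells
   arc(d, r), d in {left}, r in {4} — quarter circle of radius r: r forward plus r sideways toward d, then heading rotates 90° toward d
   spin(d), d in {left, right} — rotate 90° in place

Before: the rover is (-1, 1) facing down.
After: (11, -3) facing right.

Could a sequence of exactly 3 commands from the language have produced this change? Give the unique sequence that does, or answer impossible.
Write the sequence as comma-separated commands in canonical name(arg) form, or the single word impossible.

arc(left, 4), straight(4), straight(4)

key: order matters: swapping arc(left, 4) and straight(4) lands elsewhere
t0: (-1, 1) facing down
[1] after arc(left, 4): (3, -3) facing right
[2] after straight(4): (7, -3) facing right
[3] after straight(4): (11, -3) facing right
uniquely the one of 125 3-step routes that fits.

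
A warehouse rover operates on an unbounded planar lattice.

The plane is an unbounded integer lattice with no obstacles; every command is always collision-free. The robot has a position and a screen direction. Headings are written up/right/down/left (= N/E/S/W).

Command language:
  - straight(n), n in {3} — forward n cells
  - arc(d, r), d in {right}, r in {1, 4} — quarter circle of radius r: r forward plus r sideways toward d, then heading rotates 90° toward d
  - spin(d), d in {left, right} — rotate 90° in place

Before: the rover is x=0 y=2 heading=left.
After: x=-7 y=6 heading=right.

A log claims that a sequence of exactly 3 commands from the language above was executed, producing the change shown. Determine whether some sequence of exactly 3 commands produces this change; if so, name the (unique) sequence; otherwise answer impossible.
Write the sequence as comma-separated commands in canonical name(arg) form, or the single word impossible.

key: running spin(right) before straight(3) would end elsewhere — order is forced
initial: x=0 y=2 heading=left
t=1 straight(3) ⇒ x=-3 y=2 heading=left
t=2 arc(right, 4) ⇒ x=-7 y=6 heading=up
t=3 spin(right) ⇒ x=-7 y=6 heading=right
all 125 alternatives checked — unique.

straight(3), arc(right, 4), spin(right)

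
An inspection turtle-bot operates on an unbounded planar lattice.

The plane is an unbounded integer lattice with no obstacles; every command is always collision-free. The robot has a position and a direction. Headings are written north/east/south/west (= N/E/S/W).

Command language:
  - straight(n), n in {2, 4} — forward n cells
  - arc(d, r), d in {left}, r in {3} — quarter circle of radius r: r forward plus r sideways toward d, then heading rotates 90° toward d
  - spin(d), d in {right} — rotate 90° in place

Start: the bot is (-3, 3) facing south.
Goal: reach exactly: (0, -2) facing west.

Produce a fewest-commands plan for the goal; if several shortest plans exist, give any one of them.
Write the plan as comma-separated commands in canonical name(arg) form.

straight(2), arc(left, 3), spin(right), spin(right)

t0: (-3, 3) facing south
t=1 straight(2) ⇒ (-3, 1) facing south
t=2 arc(left, 3) ⇒ (0, -2) facing east
t=3 spin(right) ⇒ (0, -2) facing south
t=4 spin(right) ⇒ (0, -2) facing west
minimal: 4 command(s), checked below 4.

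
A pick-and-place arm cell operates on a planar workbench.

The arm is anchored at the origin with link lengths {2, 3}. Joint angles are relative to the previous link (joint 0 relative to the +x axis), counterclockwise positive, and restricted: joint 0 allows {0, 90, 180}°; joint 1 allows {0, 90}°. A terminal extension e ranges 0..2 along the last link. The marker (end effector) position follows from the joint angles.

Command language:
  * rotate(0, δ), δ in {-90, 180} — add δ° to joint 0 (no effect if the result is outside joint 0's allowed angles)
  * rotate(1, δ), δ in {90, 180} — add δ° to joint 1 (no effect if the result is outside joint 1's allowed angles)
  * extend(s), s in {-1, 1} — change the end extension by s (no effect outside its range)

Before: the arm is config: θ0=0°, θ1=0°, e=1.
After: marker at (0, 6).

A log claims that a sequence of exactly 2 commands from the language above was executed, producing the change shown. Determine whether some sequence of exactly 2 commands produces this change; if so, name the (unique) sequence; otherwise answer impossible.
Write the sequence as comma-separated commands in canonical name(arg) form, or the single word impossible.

key: running rotate(0, -90) before rotate(0, 180) would end elsewhere — order is forced
begin: config: θ0=0°, θ1=0°, e=1
1. rotate(0, 180) → config: θ0=180°, θ1=0°, e=1
2. rotate(0, -90) → config: θ0=90°, θ1=0°, e=1
all 36 alternatives checked — unique.

rotate(0, 180), rotate(0, -90)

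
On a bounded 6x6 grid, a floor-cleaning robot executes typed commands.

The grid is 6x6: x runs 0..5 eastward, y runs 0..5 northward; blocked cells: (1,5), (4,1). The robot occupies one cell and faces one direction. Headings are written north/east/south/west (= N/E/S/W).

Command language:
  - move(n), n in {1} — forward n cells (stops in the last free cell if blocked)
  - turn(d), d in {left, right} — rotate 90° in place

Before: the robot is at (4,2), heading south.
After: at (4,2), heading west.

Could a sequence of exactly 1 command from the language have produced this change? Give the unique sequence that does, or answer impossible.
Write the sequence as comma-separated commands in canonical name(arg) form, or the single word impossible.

key: parked at (4,2) the whole time — nothing moves the robot
begin: at (4,2), heading south
step 1 (turn(right)): at (4,2), heading west
uniquely the one of 3 1-step routes that fits.

turn(right)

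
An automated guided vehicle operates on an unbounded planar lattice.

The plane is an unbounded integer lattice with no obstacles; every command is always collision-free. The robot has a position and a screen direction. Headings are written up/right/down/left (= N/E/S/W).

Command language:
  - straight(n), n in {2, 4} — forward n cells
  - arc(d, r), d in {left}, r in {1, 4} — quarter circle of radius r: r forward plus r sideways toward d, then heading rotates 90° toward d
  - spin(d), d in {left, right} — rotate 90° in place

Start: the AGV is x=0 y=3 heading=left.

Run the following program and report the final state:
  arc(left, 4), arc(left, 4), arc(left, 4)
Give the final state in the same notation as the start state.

start: x=0 y=3 heading=left
t=1 arc(left, 4) ⇒ x=-4 y=-1 heading=down
t=2 arc(left, 4) ⇒ x=0 y=-5 heading=right
t=3 arc(left, 4) ⇒ x=4 y=-1 heading=up

x=4 y=-1 heading=up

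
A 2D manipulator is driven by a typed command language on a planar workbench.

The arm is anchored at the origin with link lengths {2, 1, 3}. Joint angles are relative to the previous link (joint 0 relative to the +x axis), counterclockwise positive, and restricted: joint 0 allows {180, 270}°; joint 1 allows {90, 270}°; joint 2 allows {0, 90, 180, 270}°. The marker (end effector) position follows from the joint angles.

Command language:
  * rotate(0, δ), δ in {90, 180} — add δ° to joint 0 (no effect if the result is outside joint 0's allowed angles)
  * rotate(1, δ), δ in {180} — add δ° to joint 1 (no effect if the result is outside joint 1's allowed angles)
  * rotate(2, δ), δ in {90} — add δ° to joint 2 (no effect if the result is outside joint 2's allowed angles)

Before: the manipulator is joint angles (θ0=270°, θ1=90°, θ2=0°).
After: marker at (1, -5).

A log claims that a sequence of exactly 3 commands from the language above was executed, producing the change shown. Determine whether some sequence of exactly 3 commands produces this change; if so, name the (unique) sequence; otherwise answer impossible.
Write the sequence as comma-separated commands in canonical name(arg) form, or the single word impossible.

start: joint angles (θ0=270°, θ1=90°, θ2=0°)
step 1 (rotate(2, 90)): joint angles (θ0=270°, θ1=90°, θ2=90°)
step 2 (rotate(2, 90)): joint angles (θ0=270°, θ1=90°, θ2=180°)
step 3 (rotate(2, 90)): joint angles (θ0=270°, θ1=90°, θ2=270°)
no rival 3-sequence matches.

rotate(2, 90), rotate(2, 90), rotate(2, 90)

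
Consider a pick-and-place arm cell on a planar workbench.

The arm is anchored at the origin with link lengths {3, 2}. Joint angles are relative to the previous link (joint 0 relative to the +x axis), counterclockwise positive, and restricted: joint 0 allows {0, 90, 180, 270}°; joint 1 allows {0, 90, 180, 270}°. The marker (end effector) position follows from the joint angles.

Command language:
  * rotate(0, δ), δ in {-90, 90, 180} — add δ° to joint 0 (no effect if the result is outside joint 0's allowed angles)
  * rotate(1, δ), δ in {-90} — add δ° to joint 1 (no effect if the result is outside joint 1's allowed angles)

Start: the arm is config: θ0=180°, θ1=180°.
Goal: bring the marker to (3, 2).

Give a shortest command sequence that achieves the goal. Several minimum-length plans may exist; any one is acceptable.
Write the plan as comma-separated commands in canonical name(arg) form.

rotate(0, 180), rotate(1, -90)

initial: config: θ0=180°, θ1=180°
[1] after rotate(0, 180): config: θ0=0°, θ1=180°
[2] after rotate(1, -90): config: θ0=0°, θ1=90°
nothing shorter than 2 reaches the goal.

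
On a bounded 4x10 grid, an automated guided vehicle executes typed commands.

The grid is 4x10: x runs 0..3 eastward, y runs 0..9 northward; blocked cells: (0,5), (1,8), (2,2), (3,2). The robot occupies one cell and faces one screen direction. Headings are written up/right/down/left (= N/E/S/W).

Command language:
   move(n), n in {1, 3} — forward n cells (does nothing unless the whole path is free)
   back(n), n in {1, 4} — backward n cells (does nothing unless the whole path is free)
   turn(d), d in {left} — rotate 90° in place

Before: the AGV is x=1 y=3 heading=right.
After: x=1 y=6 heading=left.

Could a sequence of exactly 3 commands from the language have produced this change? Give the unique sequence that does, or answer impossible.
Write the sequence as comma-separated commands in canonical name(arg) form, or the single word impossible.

turn(left), move(3), turn(left)

key: position moved to (1,6) AND the heading swung to W — translation plus rotation needed
begin: x=1 y=3 heading=right
t=1 turn(left) ⇒ x=1 y=3 heading=up
t=2 move(3) ⇒ x=1 y=6 heading=up
t=3 turn(left) ⇒ x=1 y=6 heading=left
no other 3-command option fits: unique.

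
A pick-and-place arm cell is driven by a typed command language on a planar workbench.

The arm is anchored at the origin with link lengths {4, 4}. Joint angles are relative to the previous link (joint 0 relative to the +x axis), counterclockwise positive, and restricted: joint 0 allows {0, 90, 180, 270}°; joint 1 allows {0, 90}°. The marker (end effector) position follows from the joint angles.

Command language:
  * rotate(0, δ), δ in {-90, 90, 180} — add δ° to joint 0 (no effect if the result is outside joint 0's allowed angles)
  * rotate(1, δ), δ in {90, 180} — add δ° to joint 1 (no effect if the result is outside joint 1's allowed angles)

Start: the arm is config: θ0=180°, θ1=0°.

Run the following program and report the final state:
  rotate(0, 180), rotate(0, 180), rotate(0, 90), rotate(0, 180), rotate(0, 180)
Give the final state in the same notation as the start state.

config: θ0=270°, θ1=0°

from: config: θ0=180°, θ1=0°
[1] after rotate(0, 180): config: θ0=0°, θ1=0°
[2] after rotate(0, 180): config: θ0=180°, θ1=0°
[3] after rotate(0, 90): config: θ0=270°, θ1=0°
[4] after rotate(0, 180): config: θ0=90°, θ1=0°
[5] after rotate(0, 180): config: θ0=270°, θ1=0°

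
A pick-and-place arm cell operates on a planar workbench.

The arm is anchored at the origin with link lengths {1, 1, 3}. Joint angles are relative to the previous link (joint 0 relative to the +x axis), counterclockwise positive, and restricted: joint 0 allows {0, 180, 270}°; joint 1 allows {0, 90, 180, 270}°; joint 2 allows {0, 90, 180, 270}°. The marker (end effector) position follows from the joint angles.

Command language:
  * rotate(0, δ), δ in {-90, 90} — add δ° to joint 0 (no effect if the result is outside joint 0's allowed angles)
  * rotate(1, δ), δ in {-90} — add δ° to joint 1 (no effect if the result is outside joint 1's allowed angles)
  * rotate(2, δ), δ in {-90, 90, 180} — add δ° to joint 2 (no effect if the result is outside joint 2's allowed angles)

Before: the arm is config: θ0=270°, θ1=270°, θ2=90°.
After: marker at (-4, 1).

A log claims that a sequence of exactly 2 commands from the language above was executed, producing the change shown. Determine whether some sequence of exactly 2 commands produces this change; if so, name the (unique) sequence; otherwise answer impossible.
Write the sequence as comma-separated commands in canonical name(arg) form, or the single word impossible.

rotate(0, -90), rotate(0, -90)

initial: config: θ0=270°, θ1=270°, θ2=90°
t=1 rotate(0, -90) ⇒ config: θ0=180°, θ1=270°, θ2=90°
t=2 rotate(0, -90) ⇒ config: θ0=180°, θ1=270°, θ2=90°
all 36 alternatives checked — unique.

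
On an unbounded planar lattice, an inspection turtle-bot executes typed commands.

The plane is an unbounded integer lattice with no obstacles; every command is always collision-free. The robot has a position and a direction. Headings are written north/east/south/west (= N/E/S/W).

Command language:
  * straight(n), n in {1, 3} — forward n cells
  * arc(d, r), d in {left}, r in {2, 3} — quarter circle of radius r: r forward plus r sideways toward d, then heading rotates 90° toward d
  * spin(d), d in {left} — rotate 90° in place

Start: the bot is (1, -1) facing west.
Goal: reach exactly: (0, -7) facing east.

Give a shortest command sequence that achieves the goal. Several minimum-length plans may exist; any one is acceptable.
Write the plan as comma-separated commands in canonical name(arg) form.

t0: (1, -1) facing west
1. straight(1) → (0, -1) facing west
2. arc(left, 3) → (-3, -4) facing south
3. arc(left, 3) → (0, -7) facing east
nothing shorter than 3 reaches the goal.

straight(1), arc(left, 3), arc(left, 3)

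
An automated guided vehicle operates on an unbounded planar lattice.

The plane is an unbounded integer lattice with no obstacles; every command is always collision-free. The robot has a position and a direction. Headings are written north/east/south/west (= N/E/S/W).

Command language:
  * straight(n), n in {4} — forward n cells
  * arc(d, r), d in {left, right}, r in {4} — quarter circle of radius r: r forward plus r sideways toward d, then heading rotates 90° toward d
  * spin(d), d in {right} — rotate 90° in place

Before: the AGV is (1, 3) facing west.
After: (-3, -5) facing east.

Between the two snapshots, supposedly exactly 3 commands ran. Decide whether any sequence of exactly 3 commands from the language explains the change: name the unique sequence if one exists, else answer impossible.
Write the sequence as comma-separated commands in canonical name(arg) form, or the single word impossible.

key: running arc(left, 4) before straight(4) would end elsewhere — order is forced
from: (1, 3) facing west
1. straight(4) → (-3, 3) facing west
2. arc(left, 4) → (-7, -1) facing south
3. arc(left, 4) → (-3, -5) facing east
no rival 3-sequence matches.

straight(4), arc(left, 4), arc(left, 4)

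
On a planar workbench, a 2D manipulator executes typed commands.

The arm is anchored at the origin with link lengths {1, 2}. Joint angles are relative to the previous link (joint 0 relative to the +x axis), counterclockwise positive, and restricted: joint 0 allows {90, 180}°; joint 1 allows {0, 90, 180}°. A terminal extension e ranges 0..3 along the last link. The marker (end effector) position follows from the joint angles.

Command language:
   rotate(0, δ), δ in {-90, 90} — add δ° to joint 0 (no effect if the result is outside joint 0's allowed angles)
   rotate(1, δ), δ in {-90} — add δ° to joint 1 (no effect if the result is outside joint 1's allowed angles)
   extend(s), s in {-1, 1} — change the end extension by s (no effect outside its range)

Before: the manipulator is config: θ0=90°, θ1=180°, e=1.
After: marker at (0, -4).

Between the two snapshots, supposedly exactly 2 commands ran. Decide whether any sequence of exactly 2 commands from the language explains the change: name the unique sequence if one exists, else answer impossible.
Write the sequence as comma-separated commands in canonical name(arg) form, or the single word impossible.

extend(1), extend(1)

begin: config: θ0=90°, θ1=180°, e=1
[1] after extend(1): config: θ0=90°, θ1=180°, e=2
[2] after extend(1): config: θ0=90°, θ1=180°, e=3
uniquely the one of 25 2-step routes that fits.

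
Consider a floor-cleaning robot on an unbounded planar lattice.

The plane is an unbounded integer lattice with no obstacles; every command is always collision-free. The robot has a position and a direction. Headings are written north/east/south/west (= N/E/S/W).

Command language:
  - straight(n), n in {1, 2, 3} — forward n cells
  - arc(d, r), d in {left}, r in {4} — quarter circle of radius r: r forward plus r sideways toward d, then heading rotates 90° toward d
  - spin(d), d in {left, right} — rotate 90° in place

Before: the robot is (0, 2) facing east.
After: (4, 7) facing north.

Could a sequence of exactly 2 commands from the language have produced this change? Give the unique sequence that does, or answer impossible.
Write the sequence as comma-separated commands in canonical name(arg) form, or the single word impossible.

key: running straight(1) before arc(left, 4) would end elsewhere — order is forced
from: (0, 2) facing east
1. arc(left, 4) → (4, 6) facing north
2. straight(1) → (4, 7) facing north
no rival 2-sequence matches.

arc(left, 4), straight(1)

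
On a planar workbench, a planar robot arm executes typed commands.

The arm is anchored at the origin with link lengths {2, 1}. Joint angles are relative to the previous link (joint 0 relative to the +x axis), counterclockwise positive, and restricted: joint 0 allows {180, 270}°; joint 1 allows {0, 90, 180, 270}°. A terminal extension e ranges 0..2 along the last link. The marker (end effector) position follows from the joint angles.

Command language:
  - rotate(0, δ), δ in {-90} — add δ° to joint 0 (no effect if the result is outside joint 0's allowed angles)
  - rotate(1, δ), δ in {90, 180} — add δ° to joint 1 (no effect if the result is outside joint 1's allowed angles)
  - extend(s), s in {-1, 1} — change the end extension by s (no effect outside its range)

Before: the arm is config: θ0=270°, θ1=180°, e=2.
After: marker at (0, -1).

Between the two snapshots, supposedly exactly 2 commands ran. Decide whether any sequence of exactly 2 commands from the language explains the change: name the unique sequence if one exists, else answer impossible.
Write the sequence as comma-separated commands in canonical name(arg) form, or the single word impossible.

begin: config: θ0=270°, θ1=180°, e=2
t=1 extend(-1) ⇒ config: θ0=270°, θ1=180°, e=1
t=2 extend(-1) ⇒ config: θ0=270°, θ1=180°, e=0
all 25 alternatives checked — unique.

extend(-1), extend(-1)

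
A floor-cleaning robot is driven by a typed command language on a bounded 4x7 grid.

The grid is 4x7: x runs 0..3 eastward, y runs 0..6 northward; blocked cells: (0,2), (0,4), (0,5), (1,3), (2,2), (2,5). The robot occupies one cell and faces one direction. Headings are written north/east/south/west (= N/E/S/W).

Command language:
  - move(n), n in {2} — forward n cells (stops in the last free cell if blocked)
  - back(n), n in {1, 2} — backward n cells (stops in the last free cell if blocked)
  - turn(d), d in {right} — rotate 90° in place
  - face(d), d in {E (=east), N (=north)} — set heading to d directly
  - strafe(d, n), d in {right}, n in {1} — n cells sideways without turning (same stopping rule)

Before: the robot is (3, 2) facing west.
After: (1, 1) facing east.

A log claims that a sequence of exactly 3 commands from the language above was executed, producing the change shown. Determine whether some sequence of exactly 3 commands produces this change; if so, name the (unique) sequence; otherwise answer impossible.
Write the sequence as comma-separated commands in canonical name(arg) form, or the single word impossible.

key: position moved to (1,1) AND the heading swung to E — translation plus rotation needed
start: (3, 2) facing west
1. face(E) → (3, 2) facing east
2. strafe(right, 1) → (3, 1) facing east
3. back(2) → (1, 1) facing east
all 343 alternatives checked — unique.

face(E), strafe(right, 1), back(2)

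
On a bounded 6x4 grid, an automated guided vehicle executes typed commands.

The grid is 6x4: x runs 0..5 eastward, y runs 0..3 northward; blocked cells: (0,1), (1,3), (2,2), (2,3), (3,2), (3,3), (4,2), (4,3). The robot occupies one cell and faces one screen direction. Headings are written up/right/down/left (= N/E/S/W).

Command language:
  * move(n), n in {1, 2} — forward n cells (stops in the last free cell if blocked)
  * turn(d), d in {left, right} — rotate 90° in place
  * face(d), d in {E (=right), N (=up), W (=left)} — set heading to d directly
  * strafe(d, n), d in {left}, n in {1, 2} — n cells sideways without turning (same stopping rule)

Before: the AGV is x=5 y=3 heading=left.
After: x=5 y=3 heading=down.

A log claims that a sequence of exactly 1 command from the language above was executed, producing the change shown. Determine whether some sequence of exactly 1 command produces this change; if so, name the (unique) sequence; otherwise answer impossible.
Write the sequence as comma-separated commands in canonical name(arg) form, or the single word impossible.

turn(left)

key: parked at (5,3) the whole time — nothing moves the robot
t0: x=5 y=3 heading=left
step 1 (turn(left)): x=5 y=3 heading=down
no rival 1-sequence matches.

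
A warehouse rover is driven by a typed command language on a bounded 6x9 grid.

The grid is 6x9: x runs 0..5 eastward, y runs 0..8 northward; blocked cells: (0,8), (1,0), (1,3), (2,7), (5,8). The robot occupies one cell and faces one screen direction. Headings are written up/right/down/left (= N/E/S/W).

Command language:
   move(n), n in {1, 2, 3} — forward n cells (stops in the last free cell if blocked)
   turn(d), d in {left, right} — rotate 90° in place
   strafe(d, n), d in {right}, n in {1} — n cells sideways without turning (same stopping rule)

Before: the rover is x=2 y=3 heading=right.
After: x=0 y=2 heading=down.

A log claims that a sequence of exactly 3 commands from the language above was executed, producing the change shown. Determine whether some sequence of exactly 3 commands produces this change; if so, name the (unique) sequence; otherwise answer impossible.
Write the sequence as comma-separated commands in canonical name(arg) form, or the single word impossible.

impossible

no 3-step route produces this change.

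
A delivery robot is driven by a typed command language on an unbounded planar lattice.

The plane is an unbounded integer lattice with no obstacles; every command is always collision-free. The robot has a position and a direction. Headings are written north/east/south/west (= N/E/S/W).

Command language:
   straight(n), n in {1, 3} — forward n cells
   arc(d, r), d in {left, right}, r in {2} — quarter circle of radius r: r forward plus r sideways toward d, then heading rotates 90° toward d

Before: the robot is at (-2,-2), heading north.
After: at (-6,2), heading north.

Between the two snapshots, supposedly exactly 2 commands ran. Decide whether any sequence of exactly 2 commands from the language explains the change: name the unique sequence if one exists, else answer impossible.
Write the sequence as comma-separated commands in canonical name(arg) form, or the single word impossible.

arc(left, 2), arc(right, 2)

key: still facing N at the end — net rotation zero over 2 steps
initial: at (-2,-2), heading north
t=1 arc(left, 2) ⇒ at (-4,0), heading west
t=2 arc(right, 2) ⇒ at (-6,2), heading north
no other 2-command option fits: unique.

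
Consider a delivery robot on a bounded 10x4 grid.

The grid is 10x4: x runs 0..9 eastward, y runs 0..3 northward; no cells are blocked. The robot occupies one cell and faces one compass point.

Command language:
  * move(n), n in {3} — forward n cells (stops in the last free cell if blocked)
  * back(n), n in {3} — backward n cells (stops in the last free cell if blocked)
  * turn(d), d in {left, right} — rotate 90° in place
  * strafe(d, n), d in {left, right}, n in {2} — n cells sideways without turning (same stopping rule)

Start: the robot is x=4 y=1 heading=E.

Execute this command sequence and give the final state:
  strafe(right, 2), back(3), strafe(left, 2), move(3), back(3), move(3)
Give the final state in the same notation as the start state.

from: x=4 y=1 heading=E
1. strafe(right, 2) → x=4 y=0 heading=E
2. back(3) → x=1 y=0 heading=E
3. strafe(left, 2) → x=1 y=2 heading=E
4. move(3) → x=4 y=2 heading=E
5. back(3) → x=1 y=2 heading=E
6. move(3) → x=4 y=2 heading=E

x=4 y=2 heading=E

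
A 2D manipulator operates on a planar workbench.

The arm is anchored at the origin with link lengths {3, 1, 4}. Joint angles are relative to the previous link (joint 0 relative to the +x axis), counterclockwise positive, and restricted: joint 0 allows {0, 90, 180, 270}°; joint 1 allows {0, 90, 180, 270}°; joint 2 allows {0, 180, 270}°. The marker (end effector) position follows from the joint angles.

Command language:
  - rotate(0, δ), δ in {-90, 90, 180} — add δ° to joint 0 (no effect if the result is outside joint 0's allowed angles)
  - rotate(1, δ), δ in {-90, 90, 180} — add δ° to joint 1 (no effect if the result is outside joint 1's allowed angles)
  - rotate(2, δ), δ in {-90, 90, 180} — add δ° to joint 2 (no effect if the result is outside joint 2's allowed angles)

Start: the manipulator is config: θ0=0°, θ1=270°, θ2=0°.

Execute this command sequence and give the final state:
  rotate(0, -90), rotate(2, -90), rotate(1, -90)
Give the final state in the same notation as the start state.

config: θ0=270°, θ1=180°, θ2=270°

start: config: θ0=0°, θ1=270°, θ2=0°
[1] after rotate(0, -90): config: θ0=270°, θ1=270°, θ2=0°
[2] after rotate(2, -90): config: θ0=270°, θ1=270°, θ2=270°
[3] after rotate(1, -90): config: θ0=270°, θ1=180°, θ2=270°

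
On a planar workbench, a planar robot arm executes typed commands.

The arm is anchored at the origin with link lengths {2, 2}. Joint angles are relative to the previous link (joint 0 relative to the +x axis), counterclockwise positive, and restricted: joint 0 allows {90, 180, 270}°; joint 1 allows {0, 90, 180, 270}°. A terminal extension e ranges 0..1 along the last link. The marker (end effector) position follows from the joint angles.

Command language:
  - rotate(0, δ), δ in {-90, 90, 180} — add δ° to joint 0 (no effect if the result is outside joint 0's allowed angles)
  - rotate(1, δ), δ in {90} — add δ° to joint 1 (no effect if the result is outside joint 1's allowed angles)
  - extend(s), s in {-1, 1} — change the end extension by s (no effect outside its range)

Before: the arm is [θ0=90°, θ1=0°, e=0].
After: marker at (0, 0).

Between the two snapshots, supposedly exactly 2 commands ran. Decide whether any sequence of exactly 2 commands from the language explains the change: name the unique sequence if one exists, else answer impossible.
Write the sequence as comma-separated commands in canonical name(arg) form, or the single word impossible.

from: [θ0=90°, θ1=0°, e=0]
t=1 rotate(1, 90) ⇒ [θ0=90°, θ1=90°, e=0]
t=2 rotate(1, 90) ⇒ [θ0=90°, θ1=180°, e=0]
no rival 2-sequence matches.

rotate(1, 90), rotate(1, 90)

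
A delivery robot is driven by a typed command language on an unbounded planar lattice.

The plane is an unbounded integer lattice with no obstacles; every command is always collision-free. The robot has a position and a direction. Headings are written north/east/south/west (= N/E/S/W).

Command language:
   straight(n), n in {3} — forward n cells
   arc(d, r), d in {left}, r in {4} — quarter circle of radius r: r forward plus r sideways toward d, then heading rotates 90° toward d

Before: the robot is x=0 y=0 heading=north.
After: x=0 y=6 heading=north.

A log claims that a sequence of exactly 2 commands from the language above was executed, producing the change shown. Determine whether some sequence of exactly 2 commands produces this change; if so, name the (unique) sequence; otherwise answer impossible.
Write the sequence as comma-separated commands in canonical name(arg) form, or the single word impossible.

straight(3), straight(3)

key: heading stays N — no command in the sequence turns
initial: x=0 y=0 heading=north
1. straight(3) → x=0 y=3 heading=north
2. straight(3) → x=0 y=6 heading=north
all 4 alternatives checked — unique.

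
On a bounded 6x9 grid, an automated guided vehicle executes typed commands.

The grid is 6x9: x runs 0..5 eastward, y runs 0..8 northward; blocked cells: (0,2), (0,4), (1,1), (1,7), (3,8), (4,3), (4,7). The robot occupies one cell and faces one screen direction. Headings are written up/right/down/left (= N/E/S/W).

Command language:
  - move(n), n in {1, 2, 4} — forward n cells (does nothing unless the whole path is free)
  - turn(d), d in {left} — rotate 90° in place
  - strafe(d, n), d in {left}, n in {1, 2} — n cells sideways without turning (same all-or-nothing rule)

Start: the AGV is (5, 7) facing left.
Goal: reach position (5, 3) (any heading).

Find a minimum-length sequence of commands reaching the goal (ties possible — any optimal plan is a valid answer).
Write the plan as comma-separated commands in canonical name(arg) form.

turn(left), move(4)

t0: (5, 7) facing left
[1] after turn(left): (5, 7) facing down
[2] after move(4): (5, 3) facing down
nothing shorter than 2 reaches the goal.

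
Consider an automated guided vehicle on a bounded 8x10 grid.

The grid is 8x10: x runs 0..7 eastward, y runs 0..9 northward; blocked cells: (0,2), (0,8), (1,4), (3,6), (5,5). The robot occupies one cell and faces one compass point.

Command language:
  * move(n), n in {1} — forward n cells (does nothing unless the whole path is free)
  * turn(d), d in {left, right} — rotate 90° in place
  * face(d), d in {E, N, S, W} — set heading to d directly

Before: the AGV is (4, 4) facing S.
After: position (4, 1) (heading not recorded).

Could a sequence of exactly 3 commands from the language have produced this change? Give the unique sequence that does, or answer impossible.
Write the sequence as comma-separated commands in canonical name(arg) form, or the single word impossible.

move(1), move(1), move(1)

start: (4, 4) facing S
step 1 (move(1)): (4, 3) facing S
step 2 (move(1)): (4, 2) facing S
step 3 (move(1)): (4, 1) facing S
all 343 alternatives checked — unique.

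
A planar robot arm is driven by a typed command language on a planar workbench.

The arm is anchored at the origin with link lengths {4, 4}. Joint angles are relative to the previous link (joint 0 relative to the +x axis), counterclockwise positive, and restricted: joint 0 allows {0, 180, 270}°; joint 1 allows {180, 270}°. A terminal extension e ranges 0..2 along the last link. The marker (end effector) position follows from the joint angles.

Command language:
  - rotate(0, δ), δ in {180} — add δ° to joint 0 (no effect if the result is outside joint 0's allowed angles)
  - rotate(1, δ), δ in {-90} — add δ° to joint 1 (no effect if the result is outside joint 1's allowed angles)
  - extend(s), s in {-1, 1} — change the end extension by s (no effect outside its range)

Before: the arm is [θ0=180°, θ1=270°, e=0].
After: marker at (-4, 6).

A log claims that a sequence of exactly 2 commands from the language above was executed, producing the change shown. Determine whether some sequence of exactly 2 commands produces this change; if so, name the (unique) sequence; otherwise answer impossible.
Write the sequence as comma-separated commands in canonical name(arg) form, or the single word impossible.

extend(1), extend(1)

initial: [θ0=180°, θ1=270°, e=0]
1. extend(1) → [θ0=180°, θ1=270°, e=1]
2. extend(1) → [θ0=180°, θ1=270°, e=2]
no other 2-command option fits: unique.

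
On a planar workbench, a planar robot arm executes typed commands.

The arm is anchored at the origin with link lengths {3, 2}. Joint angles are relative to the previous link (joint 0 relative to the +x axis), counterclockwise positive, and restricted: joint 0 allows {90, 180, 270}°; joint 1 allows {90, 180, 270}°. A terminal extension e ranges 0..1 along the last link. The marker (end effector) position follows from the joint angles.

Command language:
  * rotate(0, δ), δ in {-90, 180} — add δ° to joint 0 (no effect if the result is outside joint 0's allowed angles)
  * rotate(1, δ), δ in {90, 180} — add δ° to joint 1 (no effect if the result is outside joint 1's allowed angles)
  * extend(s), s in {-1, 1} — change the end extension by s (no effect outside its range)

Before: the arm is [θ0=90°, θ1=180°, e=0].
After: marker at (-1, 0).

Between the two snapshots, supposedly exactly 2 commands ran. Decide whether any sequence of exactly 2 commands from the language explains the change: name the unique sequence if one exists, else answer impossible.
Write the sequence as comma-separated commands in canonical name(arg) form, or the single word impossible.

key: running rotate(0, -90) before rotate(0, 180) would end elsewhere — order is forced
t0: [θ0=90°, θ1=180°, e=0]
1. rotate(0, 180) → [θ0=270°, θ1=180°, e=0]
2. rotate(0, -90) → [θ0=180°, θ1=180°, e=0]
all 36 alternatives checked — unique.

rotate(0, 180), rotate(0, -90)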